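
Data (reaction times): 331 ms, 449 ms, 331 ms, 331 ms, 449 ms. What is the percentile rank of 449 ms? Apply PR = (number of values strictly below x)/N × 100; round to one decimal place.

60.0

N = 5.
Strictly below 449: 3. Equal to 449: 2.
PR = 3/5 × 100 = 60.0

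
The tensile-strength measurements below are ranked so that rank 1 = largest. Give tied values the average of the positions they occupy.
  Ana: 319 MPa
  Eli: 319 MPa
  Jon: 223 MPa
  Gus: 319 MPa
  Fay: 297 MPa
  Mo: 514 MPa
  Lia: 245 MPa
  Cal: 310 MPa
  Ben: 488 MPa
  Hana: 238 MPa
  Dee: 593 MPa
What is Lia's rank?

9

Sorted (descending): 593, 514, 488, 319, 319, 319, 310, 297, 245, 238, 223
The 3 values of 319 occupy positions 4–6 → average rank 5.
Lia has value 245 MPa → rank 9.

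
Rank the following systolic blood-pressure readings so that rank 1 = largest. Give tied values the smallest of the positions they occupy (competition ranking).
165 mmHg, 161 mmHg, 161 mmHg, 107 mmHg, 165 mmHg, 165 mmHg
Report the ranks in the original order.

1, 4, 4, 6, 1, 1

Sorted (descending): 165, 165, 165, 161, 161, 107
The 3 values of 165 occupy positions 1–3 → each gets rank 1.
The 2 values of 161 occupy positions 4–5 → each gets rank 4.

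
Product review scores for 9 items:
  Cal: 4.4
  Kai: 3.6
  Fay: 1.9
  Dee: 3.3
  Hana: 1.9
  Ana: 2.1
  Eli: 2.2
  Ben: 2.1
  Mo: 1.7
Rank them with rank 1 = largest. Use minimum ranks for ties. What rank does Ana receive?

Sorted (descending): 4.4, 3.6, 3.3, 2.2, 2.1, 2.1, 1.9, 1.9, 1.7
The 2 values of 2.1 occupy positions 5–6 → each gets rank 5.
The 2 values of 1.9 occupy positions 7–8 → each gets rank 7.
Ana has value 2.1 → rank 5.

5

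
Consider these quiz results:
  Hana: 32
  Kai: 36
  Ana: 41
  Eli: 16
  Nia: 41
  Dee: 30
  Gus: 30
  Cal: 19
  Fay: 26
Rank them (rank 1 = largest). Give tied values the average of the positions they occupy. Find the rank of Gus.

Sorted (descending): 41, 41, 36, 32, 30, 30, 26, 19, 16
The 2 values of 41 occupy positions 1–2 → average rank (1+2)/2 = 1.5.
The 2 values of 30 occupy positions 5–6 → average rank (5+6)/2 = 5.5.
Gus has value 30 → rank 5.5.

5.5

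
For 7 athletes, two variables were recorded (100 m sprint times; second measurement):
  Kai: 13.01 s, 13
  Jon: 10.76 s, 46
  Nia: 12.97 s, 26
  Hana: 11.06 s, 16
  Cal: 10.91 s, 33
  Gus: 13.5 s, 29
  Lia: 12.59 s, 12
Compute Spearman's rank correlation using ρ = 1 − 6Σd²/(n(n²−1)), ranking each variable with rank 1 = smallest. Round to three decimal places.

-0.464

Ranks of variable 1: 6, 1, 5, 3, 2, 7, 4
Ranks of variable 2: 2, 7, 4, 3, 6, 5, 1
d = r₁ − r₂: 4, -6, 1, 0, -4, 2, 3
d²: 16, 36, 1, 0, 16, 4, 9; Σd² = 82
ρ = 1 − 6·82/(7·48) = 1 − 492/336 = -0.464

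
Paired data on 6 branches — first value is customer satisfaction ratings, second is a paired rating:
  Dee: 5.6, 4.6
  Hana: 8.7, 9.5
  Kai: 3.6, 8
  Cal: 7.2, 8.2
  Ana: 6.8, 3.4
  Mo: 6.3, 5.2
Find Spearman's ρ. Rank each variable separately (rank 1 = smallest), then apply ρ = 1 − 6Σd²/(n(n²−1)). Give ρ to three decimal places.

0.486

Ranks of variable 1: 2, 6, 1, 5, 4, 3
Ranks of variable 2: 2, 6, 4, 5, 1, 3
d = r₁ − r₂: 0, 0, -3, 0, 3, 0
d²: 0, 0, 9, 0, 9, 0; Σd² = 18
ρ = 1 − 6·18/(6·35) = 1 − 108/210 = 0.486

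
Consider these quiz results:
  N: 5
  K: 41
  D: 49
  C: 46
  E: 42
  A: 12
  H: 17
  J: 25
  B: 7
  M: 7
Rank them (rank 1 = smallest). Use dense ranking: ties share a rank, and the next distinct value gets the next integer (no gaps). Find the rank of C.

8

Sorted (ascending): 5, 7, 7, 12, 17, 25, 41, 42, 46, 49
The 2 values of 7 share dense rank 2.
Remaining distinct values take the next consecutive integers.
C has value 46 → rank 8.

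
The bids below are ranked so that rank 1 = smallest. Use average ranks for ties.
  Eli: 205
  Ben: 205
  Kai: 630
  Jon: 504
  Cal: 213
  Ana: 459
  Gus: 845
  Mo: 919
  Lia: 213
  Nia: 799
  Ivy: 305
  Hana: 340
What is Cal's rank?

Sorted (ascending): 205, 205, 213, 213, 305, 340, 459, 504, 630, 799, 845, 919
The 2 values of 205 occupy positions 1–2 → average rank (1+2)/2 = 1.5.
The 2 values of 213 occupy positions 3–4 → average rank (3+4)/2 = 3.5.
Cal has value 213 → rank 3.5.

3.5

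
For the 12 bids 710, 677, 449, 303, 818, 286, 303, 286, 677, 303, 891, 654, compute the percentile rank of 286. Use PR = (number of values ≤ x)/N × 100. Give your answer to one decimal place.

N = 12.
Strictly below 286: 0. Equal to 286: 2.
PR = 2/12 × 100 = 16.7

16.7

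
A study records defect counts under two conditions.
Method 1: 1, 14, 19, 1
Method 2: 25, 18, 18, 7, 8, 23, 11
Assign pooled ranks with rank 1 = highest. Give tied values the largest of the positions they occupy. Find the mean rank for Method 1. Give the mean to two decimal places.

7.75

Sorted (descending): 25, 23, 19, 18, 18, 14, 11, 8, 7, 1, 1
The 2 values of 18 occupy positions 4–5 → each gets rank 5.
The 2 values of 1 occupy positions 10–11 → each gets rank 11.
Method 1 values → pooled ranks: 1→11, 14→6, 19→3, 1→11
Mean rank = (11 + 6 + 3 + 11) / 4 = 7.75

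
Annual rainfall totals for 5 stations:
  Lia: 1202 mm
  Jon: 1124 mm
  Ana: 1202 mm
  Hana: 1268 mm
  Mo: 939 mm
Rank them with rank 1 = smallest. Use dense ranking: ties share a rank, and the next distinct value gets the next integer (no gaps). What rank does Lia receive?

3

Sorted (ascending): 939, 1124, 1202, 1202, 1268
The 2 values of 1202 share dense rank 3.
Remaining distinct values take the next consecutive integers.
Lia has value 1202 mm → rank 3.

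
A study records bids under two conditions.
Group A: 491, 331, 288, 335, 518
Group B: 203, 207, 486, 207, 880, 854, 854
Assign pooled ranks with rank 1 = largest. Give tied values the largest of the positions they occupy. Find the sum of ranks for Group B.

Sorted (descending): 880, 854, 854, 518, 491, 486, 335, 331, 288, 207, 207, 203
The 2 values of 854 occupy positions 2–3 → each gets rank 3.
The 2 values of 207 occupy positions 10–11 → each gets rank 11.
Group B values → pooled ranks: 203→12, 207→11, 486→6, 207→11, 880→1, 854→3, 854→3
Rank sum = 12 + 11 + 6 + 11 + 1 + 3 + 3 = 47

47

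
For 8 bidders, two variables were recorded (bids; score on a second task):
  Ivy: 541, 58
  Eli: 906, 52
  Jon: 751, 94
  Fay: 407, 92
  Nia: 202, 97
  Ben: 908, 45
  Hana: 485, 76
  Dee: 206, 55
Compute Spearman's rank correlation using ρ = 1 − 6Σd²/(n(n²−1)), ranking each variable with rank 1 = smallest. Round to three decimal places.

Ranks of variable 1: 5, 7, 6, 3, 1, 8, 4, 2
Ranks of variable 2: 4, 2, 7, 6, 8, 1, 5, 3
d = r₁ − r₂: 1, 5, -1, -3, -7, 7, -1, -1
d²: 1, 25, 1, 9, 49, 49, 1, 1; Σd² = 136
ρ = 1 − 6·136/(8·63) = 1 − 816/504 = -0.619

-0.619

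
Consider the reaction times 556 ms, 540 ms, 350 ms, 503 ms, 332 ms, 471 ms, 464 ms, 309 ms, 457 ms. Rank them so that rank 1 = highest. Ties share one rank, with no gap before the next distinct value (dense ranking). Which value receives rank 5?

Sorted (descending): 556, 540, 503, 471, 464, 457, 350, 332, 309
No ties — each value takes its position as its rank.
Rank 5 → value 464.

464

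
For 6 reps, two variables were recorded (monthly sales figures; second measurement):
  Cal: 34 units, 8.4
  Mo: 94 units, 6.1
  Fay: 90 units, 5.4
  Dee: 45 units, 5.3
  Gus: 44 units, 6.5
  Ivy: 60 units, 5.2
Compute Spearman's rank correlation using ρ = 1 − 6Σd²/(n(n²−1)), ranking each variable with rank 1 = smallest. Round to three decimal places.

-0.486

Ranks of variable 1: 1, 6, 5, 3, 2, 4
Ranks of variable 2: 6, 4, 3, 2, 5, 1
d = r₁ − r₂: -5, 2, 2, 1, -3, 3
d²: 25, 4, 4, 1, 9, 9; Σd² = 52
ρ = 1 − 6·52/(6·35) = 1 − 312/210 = -0.486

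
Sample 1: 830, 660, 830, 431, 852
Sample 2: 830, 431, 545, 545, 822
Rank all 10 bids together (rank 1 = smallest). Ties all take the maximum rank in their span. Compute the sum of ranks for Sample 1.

Sorted (ascending): 431, 431, 545, 545, 660, 822, 830, 830, 830, 852
The 2 values of 431 occupy positions 1–2 → each gets rank 2.
The 2 values of 545 occupy positions 3–4 → each gets rank 4.
The 3 values of 830 occupy positions 7–9 → each gets rank 9.
Sample 1 values → pooled ranks: 830→9, 660→5, 830→9, 431→2, 852→10
Rank sum = 9 + 5 + 9 + 2 + 10 = 35

35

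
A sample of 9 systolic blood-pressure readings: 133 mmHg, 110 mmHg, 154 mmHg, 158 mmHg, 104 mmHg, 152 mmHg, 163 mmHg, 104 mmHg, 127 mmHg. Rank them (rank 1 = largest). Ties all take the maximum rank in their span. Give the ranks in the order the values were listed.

5, 7, 3, 2, 9, 4, 1, 9, 6

Sorted (descending): 163, 158, 154, 152, 133, 127, 110, 104, 104
The 2 values of 104 occupy positions 8–9 → each gets rank 9.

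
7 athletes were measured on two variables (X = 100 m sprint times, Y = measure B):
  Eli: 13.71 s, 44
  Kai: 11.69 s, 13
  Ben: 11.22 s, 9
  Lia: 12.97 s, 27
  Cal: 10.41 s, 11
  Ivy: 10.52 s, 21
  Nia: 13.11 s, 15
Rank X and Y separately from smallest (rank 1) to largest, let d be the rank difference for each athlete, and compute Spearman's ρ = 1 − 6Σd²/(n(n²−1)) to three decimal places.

Ranks of variable 1: 7, 4, 3, 5, 1, 2, 6
Ranks of variable 2: 7, 3, 1, 6, 2, 5, 4
d = r₁ − r₂: 0, 1, 2, -1, -1, -3, 2
d²: 0, 1, 4, 1, 1, 9, 4; Σd² = 20
ρ = 1 − 6·20/(7·48) = 1 − 120/336 = 0.643

0.643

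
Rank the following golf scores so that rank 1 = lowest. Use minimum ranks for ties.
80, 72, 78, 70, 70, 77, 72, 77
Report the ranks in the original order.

8, 3, 7, 1, 1, 5, 3, 5

Sorted (ascending): 70, 70, 72, 72, 77, 77, 78, 80
The 2 values of 70 occupy positions 1–2 → each gets rank 1.
The 2 values of 72 occupy positions 3–4 → each gets rank 3.
The 2 values of 77 occupy positions 5–6 → each gets rank 5.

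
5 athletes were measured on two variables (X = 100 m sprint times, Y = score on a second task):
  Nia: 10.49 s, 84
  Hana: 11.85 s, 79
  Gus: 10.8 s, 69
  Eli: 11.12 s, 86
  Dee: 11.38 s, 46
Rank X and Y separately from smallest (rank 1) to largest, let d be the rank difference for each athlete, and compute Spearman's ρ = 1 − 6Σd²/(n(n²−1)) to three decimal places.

-0.300

Ranks of variable 1: 1, 5, 2, 3, 4
Ranks of variable 2: 4, 3, 2, 5, 1
d = r₁ − r₂: -3, 2, 0, -2, 3
d²: 9, 4, 0, 4, 9; Σd² = 26
ρ = 1 − 6·26/(5·24) = 1 − 156/120 = -0.300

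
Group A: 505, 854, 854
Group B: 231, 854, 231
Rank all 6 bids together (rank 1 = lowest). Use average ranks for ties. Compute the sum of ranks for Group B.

8

Sorted (ascending): 231, 231, 505, 854, 854, 854
The 2 values of 231 occupy positions 1–2 → average rank (1+2)/2 = 1.5.
The 3 values of 854 occupy positions 4–6 → average rank 5.
Group B values → pooled ranks: 231→1.5, 854→5, 231→1.5
Rank sum = 1.5 + 5 + 1.5 = 8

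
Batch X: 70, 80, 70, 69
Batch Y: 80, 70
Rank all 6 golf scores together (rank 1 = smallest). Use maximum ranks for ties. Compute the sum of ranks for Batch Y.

Sorted (ascending): 69, 70, 70, 70, 80, 80
The 3 values of 70 occupy positions 2–4 → each gets rank 4.
The 2 values of 80 occupy positions 5–6 → each gets rank 6.
Batch Y values → pooled ranks: 80→6, 70→4
Rank sum = 6 + 4 = 10

10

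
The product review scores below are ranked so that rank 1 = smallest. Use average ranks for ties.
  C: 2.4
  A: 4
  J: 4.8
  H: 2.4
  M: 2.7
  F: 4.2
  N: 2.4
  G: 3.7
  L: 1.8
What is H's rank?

Sorted (ascending): 1.8, 2.4, 2.4, 2.4, 2.7, 3.7, 4, 4.2, 4.8
The 3 values of 2.4 occupy positions 2–4 → average rank 3.
H has value 2.4 → rank 3.

3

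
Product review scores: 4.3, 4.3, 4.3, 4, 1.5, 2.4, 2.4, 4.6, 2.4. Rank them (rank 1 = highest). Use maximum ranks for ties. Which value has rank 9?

Sorted (descending): 4.6, 4.3, 4.3, 4.3, 4, 2.4, 2.4, 2.4, 1.5
The 3 values of 4.3 occupy positions 2–4 → each gets rank 4.
The 3 values of 2.4 occupy positions 6–8 → each gets rank 8.
Rank 9 → value 1.5.

1.5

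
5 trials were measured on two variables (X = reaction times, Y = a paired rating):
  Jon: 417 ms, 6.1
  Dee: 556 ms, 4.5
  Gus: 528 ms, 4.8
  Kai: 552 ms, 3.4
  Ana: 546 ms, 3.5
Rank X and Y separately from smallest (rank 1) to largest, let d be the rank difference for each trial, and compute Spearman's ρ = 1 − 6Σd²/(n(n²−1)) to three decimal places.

-0.700

Ranks of variable 1: 1, 5, 2, 4, 3
Ranks of variable 2: 5, 3, 4, 1, 2
d = r₁ − r₂: -4, 2, -2, 3, 1
d²: 16, 4, 4, 9, 1; Σd² = 34
ρ = 1 − 6·34/(5·24) = 1 − 204/120 = -0.700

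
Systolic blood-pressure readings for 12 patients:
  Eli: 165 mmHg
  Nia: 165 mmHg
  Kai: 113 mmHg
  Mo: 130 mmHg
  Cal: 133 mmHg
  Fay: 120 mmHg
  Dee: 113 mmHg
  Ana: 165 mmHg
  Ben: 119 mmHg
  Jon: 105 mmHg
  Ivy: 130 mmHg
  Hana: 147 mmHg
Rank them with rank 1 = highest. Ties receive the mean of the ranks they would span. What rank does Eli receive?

2

Sorted (descending): 165, 165, 165, 147, 133, 130, 130, 120, 119, 113, 113, 105
The 3 values of 165 occupy positions 1–3 → average rank 2.
The 2 values of 130 occupy positions 6–7 → average rank (6+7)/2 = 6.5.
The 2 values of 113 occupy positions 10–11 → average rank (10+11)/2 = 10.5.
Eli has value 165 mmHg → rank 2.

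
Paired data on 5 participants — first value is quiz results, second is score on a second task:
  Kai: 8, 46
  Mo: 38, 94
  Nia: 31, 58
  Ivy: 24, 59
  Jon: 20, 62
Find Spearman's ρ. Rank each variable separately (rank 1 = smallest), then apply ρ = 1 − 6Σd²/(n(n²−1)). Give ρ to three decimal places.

Ranks of variable 1: 1, 5, 4, 3, 2
Ranks of variable 2: 1, 5, 2, 3, 4
d = r₁ − r₂: 0, 0, 2, 0, -2
d²: 0, 0, 4, 0, 4; Σd² = 8
ρ = 1 − 6·8/(5·24) = 1 − 48/120 = 0.600

0.600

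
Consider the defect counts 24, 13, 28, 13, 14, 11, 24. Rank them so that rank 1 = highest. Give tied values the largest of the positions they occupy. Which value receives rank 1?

28

Sorted (descending): 28, 24, 24, 14, 13, 13, 11
The 2 values of 24 occupy positions 2–3 → each gets rank 3.
The 2 values of 13 occupy positions 5–6 → each gets rank 6.
Rank 1 → value 28.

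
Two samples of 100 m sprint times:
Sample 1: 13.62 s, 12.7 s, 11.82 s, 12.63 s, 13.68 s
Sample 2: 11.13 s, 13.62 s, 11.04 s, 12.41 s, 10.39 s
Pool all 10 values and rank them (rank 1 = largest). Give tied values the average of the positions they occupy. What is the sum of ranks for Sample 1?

Sorted (descending): 13.68, 13.62, 13.62, 12.7, 12.63, 12.41, 11.82, 11.13, 11.04, 10.39
The 2 values of 13.62 occupy positions 2–3 → average rank (2+3)/2 = 2.5.
Sample 1 values → pooled ranks: 13.62→2.5, 12.7→4, 11.82→7, 12.63→5, 13.68→1
Rank sum = 2.5 + 4 + 7 + 5 + 1 = 19.5

19.5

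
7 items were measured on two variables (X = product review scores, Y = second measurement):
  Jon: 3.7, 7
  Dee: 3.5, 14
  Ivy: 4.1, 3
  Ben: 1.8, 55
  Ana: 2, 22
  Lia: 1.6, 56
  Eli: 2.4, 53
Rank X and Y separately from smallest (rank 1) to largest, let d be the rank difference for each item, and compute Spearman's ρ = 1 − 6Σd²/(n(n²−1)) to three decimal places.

Ranks of variable 1: 6, 5, 7, 2, 3, 1, 4
Ranks of variable 2: 2, 3, 1, 6, 4, 7, 5
d = r₁ − r₂: 4, 2, 6, -4, -1, -6, -1
d²: 16, 4, 36, 16, 1, 36, 1; Σd² = 110
ρ = 1 − 6·110/(7·48) = 1 − 660/336 = -0.964

-0.964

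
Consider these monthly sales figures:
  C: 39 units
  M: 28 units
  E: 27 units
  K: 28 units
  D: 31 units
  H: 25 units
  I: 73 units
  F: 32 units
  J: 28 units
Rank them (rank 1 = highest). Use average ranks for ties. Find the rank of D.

4

Sorted (descending): 73, 39, 32, 31, 28, 28, 28, 27, 25
The 3 values of 28 occupy positions 5–7 → average rank 6.
D has value 31 units → rank 4.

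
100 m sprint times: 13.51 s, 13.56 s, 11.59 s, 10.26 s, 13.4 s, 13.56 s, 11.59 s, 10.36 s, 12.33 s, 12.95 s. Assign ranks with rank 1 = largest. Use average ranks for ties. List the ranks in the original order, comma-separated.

3, 1.5, 7.5, 10, 4, 1.5, 7.5, 9, 6, 5

Sorted (descending): 13.56, 13.56, 13.51, 13.4, 12.95, 12.33, 11.59, 11.59, 10.36, 10.26
The 2 values of 13.56 occupy positions 1–2 → average rank (1+2)/2 = 1.5.
The 2 values of 11.59 occupy positions 7–8 → average rank (7+8)/2 = 7.5.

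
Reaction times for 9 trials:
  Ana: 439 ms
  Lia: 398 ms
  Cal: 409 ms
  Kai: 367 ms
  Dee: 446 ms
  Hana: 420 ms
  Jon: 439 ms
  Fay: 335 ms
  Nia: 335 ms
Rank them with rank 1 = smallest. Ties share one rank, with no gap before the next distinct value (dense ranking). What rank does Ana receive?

6

Sorted (ascending): 335, 335, 367, 398, 409, 420, 439, 439, 446
The 2 values of 335 share dense rank 1.
The 2 values of 439 share dense rank 6.
Remaining distinct values take the next consecutive integers.
Ana has value 439 ms → rank 6.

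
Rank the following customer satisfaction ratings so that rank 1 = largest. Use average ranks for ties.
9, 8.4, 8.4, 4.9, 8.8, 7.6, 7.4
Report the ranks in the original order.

Sorted (descending): 9, 8.8, 8.4, 8.4, 7.6, 7.4, 4.9
The 2 values of 8.4 occupy positions 3–4 → average rank (3+4)/2 = 3.5.

1, 3.5, 3.5, 7, 2, 5, 6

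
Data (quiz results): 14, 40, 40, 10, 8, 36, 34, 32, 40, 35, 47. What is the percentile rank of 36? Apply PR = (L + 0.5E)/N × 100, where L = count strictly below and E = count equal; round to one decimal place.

59.1

N = 11.
Strictly below 36: 6. Equal to 36: 1.
PR = (6 + 0.5·1)/11 × 100 = 59.1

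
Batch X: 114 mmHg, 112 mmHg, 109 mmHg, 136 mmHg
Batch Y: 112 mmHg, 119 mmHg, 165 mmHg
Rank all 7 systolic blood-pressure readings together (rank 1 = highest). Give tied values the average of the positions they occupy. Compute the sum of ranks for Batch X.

18.5

Sorted (descending): 165, 136, 119, 114, 112, 112, 109
The 2 values of 112 occupy positions 5–6 → average rank (5+6)/2 = 5.5.
Batch X values → pooled ranks: 114→4, 112→5.5, 109→7, 136→2
Rank sum = 4 + 5.5 + 7 + 2 = 18.5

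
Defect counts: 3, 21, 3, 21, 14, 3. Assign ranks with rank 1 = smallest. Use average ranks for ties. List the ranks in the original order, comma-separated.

2, 5.5, 2, 5.5, 4, 2

Sorted (ascending): 3, 3, 3, 14, 21, 21
The 3 values of 3 occupy positions 1–3 → average rank 2.
The 2 values of 21 occupy positions 5–6 → average rank (5+6)/2 = 5.5.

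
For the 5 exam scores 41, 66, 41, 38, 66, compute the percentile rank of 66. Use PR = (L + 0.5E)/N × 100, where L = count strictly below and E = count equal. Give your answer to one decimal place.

80.0

N = 5.
Strictly below 66: 3. Equal to 66: 2.
PR = (3 + 0.5·2)/5 × 100 = 80.0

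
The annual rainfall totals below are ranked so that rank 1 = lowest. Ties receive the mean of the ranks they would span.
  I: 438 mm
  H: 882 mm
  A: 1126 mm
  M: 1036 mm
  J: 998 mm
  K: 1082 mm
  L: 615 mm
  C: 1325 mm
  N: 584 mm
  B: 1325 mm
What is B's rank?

Sorted (ascending): 438, 584, 615, 882, 998, 1036, 1082, 1126, 1325, 1325
The 2 values of 1325 occupy positions 9–10 → average rank (9+10)/2 = 9.5.
B has value 1325 mm → rank 9.5.

9.5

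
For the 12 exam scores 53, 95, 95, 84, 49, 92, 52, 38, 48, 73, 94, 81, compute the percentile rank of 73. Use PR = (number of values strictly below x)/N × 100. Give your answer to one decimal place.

41.7

N = 12.
Strictly below 73: 5. Equal to 73: 1.
PR = 5/12 × 100 = 41.7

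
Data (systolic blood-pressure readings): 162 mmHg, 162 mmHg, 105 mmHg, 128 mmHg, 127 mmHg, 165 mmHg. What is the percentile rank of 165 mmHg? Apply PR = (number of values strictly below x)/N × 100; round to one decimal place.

N = 6.
Strictly below 165: 5. Equal to 165: 1.
PR = 5/6 × 100 = 83.3

83.3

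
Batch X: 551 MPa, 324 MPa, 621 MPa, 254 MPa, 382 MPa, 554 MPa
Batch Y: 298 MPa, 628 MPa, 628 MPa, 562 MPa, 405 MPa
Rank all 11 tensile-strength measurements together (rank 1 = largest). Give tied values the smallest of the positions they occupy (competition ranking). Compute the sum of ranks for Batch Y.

Sorted (descending): 628, 628, 621, 562, 554, 551, 405, 382, 324, 298, 254
The 2 values of 628 occupy positions 1–2 → each gets rank 1.
Batch Y values → pooled ranks: 298→10, 628→1, 628→1, 562→4, 405→7
Rank sum = 10 + 1 + 1 + 4 + 7 = 23

23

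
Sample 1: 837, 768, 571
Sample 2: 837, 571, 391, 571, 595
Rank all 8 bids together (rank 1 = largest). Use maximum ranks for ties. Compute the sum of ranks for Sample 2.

28

Sorted (descending): 837, 837, 768, 595, 571, 571, 571, 391
The 2 values of 837 occupy positions 1–2 → each gets rank 2.
The 3 values of 571 occupy positions 5–7 → each gets rank 7.
Sample 2 values → pooled ranks: 837→2, 571→7, 391→8, 571→7, 595→4
Rank sum = 2 + 7 + 8 + 7 + 4 = 28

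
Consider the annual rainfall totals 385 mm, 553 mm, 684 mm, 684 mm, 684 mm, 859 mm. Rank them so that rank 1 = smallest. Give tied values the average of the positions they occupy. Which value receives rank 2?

Sorted (ascending): 385, 553, 684, 684, 684, 859
The 3 values of 684 occupy positions 3–5 → average rank 4.
Rank 2 → value 553.

553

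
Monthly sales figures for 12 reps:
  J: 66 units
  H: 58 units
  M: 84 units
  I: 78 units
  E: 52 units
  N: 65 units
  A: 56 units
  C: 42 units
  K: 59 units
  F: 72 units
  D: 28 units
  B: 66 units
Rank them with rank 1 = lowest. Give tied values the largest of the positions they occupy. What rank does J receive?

9

Sorted (ascending): 28, 42, 52, 56, 58, 59, 65, 66, 66, 72, 78, 84
The 2 values of 66 occupy positions 8–9 → each gets rank 9.
J has value 66 units → rank 9.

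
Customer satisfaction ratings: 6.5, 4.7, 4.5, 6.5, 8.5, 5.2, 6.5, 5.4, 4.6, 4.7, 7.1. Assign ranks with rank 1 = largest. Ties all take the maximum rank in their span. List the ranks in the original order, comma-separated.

5, 9, 11, 5, 1, 7, 5, 6, 10, 9, 2

Sorted (descending): 8.5, 7.1, 6.5, 6.5, 6.5, 5.4, 5.2, 4.7, 4.7, 4.6, 4.5
The 3 values of 6.5 occupy positions 3–5 → each gets rank 5.
The 2 values of 4.7 occupy positions 8–9 → each gets rank 9.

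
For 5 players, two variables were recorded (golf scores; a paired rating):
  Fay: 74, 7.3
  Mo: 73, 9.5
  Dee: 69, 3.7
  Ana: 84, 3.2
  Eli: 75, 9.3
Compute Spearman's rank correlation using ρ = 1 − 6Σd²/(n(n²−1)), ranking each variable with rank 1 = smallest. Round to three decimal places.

-0.300

Ranks of variable 1: 3, 2, 1, 5, 4
Ranks of variable 2: 3, 5, 2, 1, 4
d = r₁ − r₂: 0, -3, -1, 4, 0
d²: 0, 9, 1, 16, 0; Σd² = 26
ρ = 1 − 6·26/(5·24) = 1 − 156/120 = -0.300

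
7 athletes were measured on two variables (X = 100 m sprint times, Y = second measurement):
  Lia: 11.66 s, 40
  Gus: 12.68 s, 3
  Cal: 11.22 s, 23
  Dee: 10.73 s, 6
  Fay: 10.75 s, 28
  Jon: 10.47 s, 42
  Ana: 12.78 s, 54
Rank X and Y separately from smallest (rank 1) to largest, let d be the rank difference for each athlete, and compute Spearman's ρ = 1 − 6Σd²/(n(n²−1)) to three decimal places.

Ranks of variable 1: 5, 6, 4, 2, 3, 1, 7
Ranks of variable 2: 5, 1, 3, 2, 4, 6, 7
d = r₁ − r₂: 0, 5, 1, 0, -1, -5, 0
d²: 0, 25, 1, 0, 1, 25, 0; Σd² = 52
ρ = 1 − 6·52/(7·48) = 1 − 312/336 = 0.071

0.071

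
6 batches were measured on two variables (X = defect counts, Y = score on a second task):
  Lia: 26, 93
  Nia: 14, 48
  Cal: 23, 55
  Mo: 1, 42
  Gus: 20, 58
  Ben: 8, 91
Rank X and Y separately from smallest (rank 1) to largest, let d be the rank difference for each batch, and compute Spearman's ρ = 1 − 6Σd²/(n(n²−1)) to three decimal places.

0.600

Ranks of variable 1: 6, 3, 5, 1, 4, 2
Ranks of variable 2: 6, 2, 3, 1, 4, 5
d = r₁ − r₂: 0, 1, 2, 0, 0, -3
d²: 0, 1, 4, 0, 0, 9; Σd² = 14
ρ = 1 − 6·14/(6·35) = 1 − 84/210 = 0.600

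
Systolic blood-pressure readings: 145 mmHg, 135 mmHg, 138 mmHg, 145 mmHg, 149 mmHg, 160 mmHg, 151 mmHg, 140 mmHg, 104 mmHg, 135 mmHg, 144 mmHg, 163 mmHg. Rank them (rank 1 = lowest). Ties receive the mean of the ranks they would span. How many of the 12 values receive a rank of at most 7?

6

Sorted (ascending): 104, 135, 135, 138, 140, 144, 145, 145, 149, 151, 160, 163
The 2 values of 135 occupy positions 2–3 → average rank (2+3)/2 = 2.5.
The 2 values of 145 occupy positions 7–8 → average rank (7+8)/2 = 7.5.
Ranks ≤ 7: {1, 2.5, 2.5, 4, 5, 6} → 6 values.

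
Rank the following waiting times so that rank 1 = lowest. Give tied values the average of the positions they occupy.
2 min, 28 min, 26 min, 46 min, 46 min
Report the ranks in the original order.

1, 3, 2, 4.5, 4.5

Sorted (ascending): 2, 26, 28, 46, 46
The 2 values of 46 occupy positions 4–5 → average rank (4+5)/2 = 4.5.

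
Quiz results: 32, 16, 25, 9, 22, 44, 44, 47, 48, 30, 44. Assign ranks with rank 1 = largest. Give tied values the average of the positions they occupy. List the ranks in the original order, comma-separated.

6, 10, 8, 11, 9, 4, 4, 2, 1, 7, 4

Sorted (descending): 48, 47, 44, 44, 44, 32, 30, 25, 22, 16, 9
The 3 values of 44 occupy positions 3–5 → average rank 4.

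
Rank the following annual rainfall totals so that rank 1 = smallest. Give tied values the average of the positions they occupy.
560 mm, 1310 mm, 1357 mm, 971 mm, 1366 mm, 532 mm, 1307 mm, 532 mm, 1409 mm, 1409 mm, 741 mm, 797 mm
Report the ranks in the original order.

3, 8, 9, 6, 10, 1.5, 7, 1.5, 11.5, 11.5, 4, 5

Sorted (ascending): 532, 532, 560, 741, 797, 971, 1307, 1310, 1357, 1366, 1409, 1409
The 2 values of 532 occupy positions 1–2 → average rank (1+2)/2 = 1.5.
The 2 values of 1409 occupy positions 11–12 → average rank (11+12)/2 = 11.5.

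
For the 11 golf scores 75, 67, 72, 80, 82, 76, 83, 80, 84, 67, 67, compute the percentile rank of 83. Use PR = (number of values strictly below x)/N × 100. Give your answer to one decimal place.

N = 11.
Strictly below 83: 9. Equal to 83: 1.
PR = 9/11 × 100 = 81.8

81.8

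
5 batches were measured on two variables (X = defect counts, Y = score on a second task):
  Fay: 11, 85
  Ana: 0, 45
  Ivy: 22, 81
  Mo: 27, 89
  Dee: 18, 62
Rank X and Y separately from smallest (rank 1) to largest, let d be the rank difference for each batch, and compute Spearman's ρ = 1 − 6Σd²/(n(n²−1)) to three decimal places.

Ranks of variable 1: 2, 1, 4, 5, 3
Ranks of variable 2: 4, 1, 3, 5, 2
d = r₁ − r₂: -2, 0, 1, 0, 1
d²: 4, 0, 1, 0, 1; Σd² = 6
ρ = 1 − 6·6/(5·24) = 1 − 36/120 = 0.700

0.700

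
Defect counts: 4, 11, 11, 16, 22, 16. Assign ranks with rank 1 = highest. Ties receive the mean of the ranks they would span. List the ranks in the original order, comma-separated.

Sorted (descending): 22, 16, 16, 11, 11, 4
The 2 values of 16 occupy positions 2–3 → average rank (2+3)/2 = 2.5.
The 2 values of 11 occupy positions 4–5 → average rank (4+5)/2 = 4.5.

6, 4.5, 4.5, 2.5, 1, 2.5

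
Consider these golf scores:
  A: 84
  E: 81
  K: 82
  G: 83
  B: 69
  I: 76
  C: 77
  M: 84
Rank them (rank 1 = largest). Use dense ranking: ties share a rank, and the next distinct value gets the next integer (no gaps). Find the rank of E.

4

Sorted (descending): 84, 84, 83, 82, 81, 77, 76, 69
The 2 values of 84 share dense rank 1.
Remaining distinct values take the next consecutive integers.
E has value 81 → rank 4.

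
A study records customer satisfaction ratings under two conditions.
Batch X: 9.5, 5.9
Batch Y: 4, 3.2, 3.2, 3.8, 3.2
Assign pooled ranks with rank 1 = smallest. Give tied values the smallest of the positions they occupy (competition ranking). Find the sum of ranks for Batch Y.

12

Sorted (ascending): 3.2, 3.2, 3.2, 3.8, 4, 5.9, 9.5
The 3 values of 3.2 occupy positions 1–3 → each gets rank 1.
Batch Y values → pooled ranks: 4→5, 3.2→1, 3.2→1, 3.8→4, 3.2→1
Rank sum = 5 + 1 + 1 + 4 + 1 = 12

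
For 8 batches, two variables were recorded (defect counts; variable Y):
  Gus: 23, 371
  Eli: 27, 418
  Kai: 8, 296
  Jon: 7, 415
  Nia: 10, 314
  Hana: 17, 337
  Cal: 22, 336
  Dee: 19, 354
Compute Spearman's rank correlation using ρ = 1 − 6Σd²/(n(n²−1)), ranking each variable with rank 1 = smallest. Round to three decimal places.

Ranks of variable 1: 7, 8, 2, 1, 3, 4, 6, 5
Ranks of variable 2: 6, 8, 1, 7, 2, 4, 3, 5
d = r₁ − r₂: 1, 0, 1, -6, 1, 0, 3, 0
d²: 1, 0, 1, 36, 1, 0, 9, 0; Σd² = 48
ρ = 1 − 6·48/(8·63) = 1 − 288/504 = 0.429

0.429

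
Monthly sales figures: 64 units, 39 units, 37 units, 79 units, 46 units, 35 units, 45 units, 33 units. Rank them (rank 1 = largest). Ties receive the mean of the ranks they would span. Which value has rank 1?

79

Sorted (descending): 79, 64, 46, 45, 39, 37, 35, 33
No ties — each value takes its position as its rank.
Rank 1 → value 79.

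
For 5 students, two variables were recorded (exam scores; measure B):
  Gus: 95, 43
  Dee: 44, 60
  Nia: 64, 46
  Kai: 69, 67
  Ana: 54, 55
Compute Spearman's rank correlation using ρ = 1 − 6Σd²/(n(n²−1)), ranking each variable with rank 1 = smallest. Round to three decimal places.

Ranks of variable 1: 5, 1, 3, 4, 2
Ranks of variable 2: 1, 4, 2, 5, 3
d = r₁ − r₂: 4, -3, 1, -1, -1
d²: 16, 9, 1, 1, 1; Σd² = 28
ρ = 1 − 6·28/(5·24) = 1 − 168/120 = -0.400

-0.400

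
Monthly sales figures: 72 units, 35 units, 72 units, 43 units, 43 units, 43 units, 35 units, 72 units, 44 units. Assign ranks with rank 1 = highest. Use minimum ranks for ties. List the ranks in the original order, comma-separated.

Sorted (descending): 72, 72, 72, 44, 43, 43, 43, 35, 35
The 3 values of 72 occupy positions 1–3 → each gets rank 1.
The 3 values of 43 occupy positions 5–7 → each gets rank 5.
The 2 values of 35 occupy positions 8–9 → each gets rank 8.

1, 8, 1, 5, 5, 5, 8, 1, 4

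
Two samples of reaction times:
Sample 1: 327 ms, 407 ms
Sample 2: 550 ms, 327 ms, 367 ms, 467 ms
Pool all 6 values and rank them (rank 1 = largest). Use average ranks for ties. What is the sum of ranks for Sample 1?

8.5

Sorted (descending): 550, 467, 407, 367, 327, 327
The 2 values of 327 occupy positions 5–6 → average rank (5+6)/2 = 5.5.
Sample 1 values → pooled ranks: 327→5.5, 407→3
Rank sum = 5.5 + 3 = 8.5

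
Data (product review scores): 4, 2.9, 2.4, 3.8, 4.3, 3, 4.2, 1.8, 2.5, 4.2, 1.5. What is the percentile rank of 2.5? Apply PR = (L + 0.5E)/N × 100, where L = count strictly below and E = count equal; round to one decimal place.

N = 11.
Strictly below 2.5: 3. Equal to 2.5: 1.
PR = (3 + 0.5·1)/11 × 100 = 31.8

31.8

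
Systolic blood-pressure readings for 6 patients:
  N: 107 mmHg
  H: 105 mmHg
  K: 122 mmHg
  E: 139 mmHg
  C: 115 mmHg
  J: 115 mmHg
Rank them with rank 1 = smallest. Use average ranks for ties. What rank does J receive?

Sorted (ascending): 105, 107, 115, 115, 122, 139
The 2 values of 115 occupy positions 3–4 → average rank (3+4)/2 = 3.5.
J has value 115 mmHg → rank 3.5.

3.5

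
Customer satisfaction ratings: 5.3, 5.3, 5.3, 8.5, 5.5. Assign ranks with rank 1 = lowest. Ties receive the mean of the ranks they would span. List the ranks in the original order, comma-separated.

2, 2, 2, 5, 4

Sorted (ascending): 5.3, 5.3, 5.3, 5.5, 8.5
The 3 values of 5.3 occupy positions 1–3 → average rank 2.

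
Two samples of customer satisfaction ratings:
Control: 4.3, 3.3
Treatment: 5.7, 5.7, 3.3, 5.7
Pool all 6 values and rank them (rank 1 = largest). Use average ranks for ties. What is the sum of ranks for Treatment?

11.5

Sorted (descending): 5.7, 5.7, 5.7, 4.3, 3.3, 3.3
The 3 values of 5.7 occupy positions 1–3 → average rank 2.
The 2 values of 3.3 occupy positions 5–6 → average rank (5+6)/2 = 5.5.
Treatment values → pooled ranks: 5.7→2, 5.7→2, 3.3→5.5, 5.7→2
Rank sum = 2 + 2 + 5.5 + 2 = 11.5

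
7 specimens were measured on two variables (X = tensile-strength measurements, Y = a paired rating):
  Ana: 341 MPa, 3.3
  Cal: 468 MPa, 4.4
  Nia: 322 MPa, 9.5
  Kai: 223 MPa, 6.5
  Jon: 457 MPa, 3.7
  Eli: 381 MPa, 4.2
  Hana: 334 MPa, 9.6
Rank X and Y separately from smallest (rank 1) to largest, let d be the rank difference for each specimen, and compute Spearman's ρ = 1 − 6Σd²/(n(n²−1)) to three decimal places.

Ranks of variable 1: 4, 7, 2, 1, 6, 5, 3
Ranks of variable 2: 1, 4, 6, 5, 2, 3, 7
d = r₁ − r₂: 3, 3, -4, -4, 4, 2, -4
d²: 9, 9, 16, 16, 16, 4, 16; Σd² = 86
ρ = 1 − 6·86/(7·48) = 1 − 516/336 = -0.536

-0.536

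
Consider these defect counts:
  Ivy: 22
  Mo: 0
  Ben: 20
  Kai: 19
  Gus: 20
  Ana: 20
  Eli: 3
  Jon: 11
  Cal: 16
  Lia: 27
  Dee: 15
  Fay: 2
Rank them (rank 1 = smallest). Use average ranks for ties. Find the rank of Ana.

9

Sorted (ascending): 0, 2, 3, 11, 15, 16, 19, 20, 20, 20, 22, 27
The 3 values of 20 occupy positions 8–10 → average rank 9.
Ana has value 20 → rank 9.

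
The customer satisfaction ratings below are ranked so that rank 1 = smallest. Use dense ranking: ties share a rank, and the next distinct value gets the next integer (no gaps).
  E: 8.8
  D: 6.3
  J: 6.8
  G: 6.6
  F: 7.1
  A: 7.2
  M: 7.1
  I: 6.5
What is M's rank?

5

Sorted (ascending): 6.3, 6.5, 6.6, 6.8, 7.1, 7.1, 7.2, 8.8
The 2 values of 7.1 share dense rank 5.
Remaining distinct values take the next consecutive integers.
M has value 7.1 → rank 5.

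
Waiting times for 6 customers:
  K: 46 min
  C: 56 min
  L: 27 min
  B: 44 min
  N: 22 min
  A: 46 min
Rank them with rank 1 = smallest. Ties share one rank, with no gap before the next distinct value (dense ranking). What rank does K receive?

Sorted (ascending): 22, 27, 44, 46, 46, 56
The 2 values of 46 share dense rank 4.
Remaining distinct values take the next consecutive integers.
K has value 46 min → rank 4.

4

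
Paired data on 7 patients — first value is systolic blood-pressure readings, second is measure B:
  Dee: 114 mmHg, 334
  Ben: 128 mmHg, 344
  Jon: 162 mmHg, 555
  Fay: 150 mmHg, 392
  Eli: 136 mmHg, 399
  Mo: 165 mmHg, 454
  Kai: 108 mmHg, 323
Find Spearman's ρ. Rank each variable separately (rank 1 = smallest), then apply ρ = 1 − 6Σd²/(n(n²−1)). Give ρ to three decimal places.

Ranks of variable 1: 2, 3, 6, 5, 4, 7, 1
Ranks of variable 2: 2, 3, 7, 4, 5, 6, 1
d = r₁ − r₂: 0, 0, -1, 1, -1, 1, 0
d²: 0, 0, 1, 1, 1, 1, 0; Σd² = 4
ρ = 1 − 6·4/(7·48) = 1 − 24/336 = 0.929

0.929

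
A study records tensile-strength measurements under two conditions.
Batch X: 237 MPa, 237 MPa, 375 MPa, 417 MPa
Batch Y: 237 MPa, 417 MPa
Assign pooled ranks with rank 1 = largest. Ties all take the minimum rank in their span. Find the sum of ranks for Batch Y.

Sorted (descending): 417, 417, 375, 237, 237, 237
The 2 values of 417 occupy positions 1–2 → each gets rank 1.
The 3 values of 237 occupy positions 4–6 → each gets rank 4.
Batch Y values → pooled ranks: 237→4, 417→1
Rank sum = 4 + 1 = 5

5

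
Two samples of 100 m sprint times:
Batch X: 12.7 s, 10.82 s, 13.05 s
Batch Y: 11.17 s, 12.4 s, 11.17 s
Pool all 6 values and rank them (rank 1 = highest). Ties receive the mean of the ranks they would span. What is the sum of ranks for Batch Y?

12

Sorted (descending): 13.05, 12.7, 12.4, 11.17, 11.17, 10.82
The 2 values of 11.17 occupy positions 4–5 → average rank (4+5)/2 = 4.5.
Batch Y values → pooled ranks: 11.17→4.5, 12.4→3, 11.17→4.5
Rank sum = 4.5 + 3 + 4.5 = 12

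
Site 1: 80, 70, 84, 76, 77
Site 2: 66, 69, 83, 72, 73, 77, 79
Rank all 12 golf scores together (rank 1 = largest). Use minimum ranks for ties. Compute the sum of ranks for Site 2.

51

Sorted (descending): 84, 83, 80, 79, 77, 77, 76, 73, 72, 70, 69, 66
The 2 values of 77 occupy positions 5–6 → each gets rank 5.
Site 2 values → pooled ranks: 66→12, 69→11, 83→2, 72→9, 73→8, 77→5, 79→4
Rank sum = 12 + 11 + 2 + 9 + 8 + 5 + 4 = 51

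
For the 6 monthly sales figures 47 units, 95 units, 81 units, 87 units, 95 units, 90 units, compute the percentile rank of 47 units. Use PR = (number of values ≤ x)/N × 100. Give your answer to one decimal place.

16.7

N = 6.
Strictly below 47: 0. Equal to 47: 1.
PR = 1/6 × 100 = 16.7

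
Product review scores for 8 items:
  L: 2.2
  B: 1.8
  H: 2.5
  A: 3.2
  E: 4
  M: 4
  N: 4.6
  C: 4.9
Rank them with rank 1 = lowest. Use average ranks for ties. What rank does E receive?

5.5

Sorted (ascending): 1.8, 2.2, 2.5, 3.2, 4, 4, 4.6, 4.9
The 2 values of 4 occupy positions 5–6 → average rank (5+6)/2 = 5.5.
E has value 4 → rank 5.5.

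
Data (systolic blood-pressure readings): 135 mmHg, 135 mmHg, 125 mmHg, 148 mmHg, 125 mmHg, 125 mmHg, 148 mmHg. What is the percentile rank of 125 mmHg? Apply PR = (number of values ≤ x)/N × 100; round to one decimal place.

42.9

N = 7.
Strictly below 125: 0. Equal to 125: 3.
PR = 3/7 × 100 = 42.9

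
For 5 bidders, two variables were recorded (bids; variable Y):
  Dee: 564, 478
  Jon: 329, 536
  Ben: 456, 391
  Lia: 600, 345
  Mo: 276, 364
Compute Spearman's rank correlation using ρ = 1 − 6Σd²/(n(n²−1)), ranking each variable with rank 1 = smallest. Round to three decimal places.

-0.300

Ranks of variable 1: 4, 2, 3, 5, 1
Ranks of variable 2: 4, 5, 3, 1, 2
d = r₁ − r₂: 0, -3, 0, 4, -1
d²: 0, 9, 0, 16, 1; Σd² = 26
ρ = 1 − 6·26/(5·24) = 1 − 156/120 = -0.300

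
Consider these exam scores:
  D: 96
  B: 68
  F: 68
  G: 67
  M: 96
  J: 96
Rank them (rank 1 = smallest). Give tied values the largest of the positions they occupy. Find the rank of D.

6

Sorted (ascending): 67, 68, 68, 96, 96, 96
The 2 values of 68 occupy positions 2–3 → each gets rank 3.
The 3 values of 96 occupy positions 4–6 → each gets rank 6.
D has value 96 → rank 6.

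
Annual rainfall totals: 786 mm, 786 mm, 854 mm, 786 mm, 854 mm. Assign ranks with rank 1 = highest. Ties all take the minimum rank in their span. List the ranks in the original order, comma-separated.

Sorted (descending): 854, 854, 786, 786, 786
The 2 values of 854 occupy positions 1–2 → each gets rank 1.
The 3 values of 786 occupy positions 3–5 → each gets rank 3.

3, 3, 1, 3, 1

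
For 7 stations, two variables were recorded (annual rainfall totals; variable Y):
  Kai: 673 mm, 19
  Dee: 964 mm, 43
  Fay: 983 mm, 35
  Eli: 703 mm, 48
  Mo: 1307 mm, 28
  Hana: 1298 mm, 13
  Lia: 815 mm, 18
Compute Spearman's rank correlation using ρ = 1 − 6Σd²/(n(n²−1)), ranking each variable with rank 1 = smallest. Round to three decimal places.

-0.214

Ranks of variable 1: 1, 4, 5, 2, 7, 6, 3
Ranks of variable 2: 3, 6, 5, 7, 4, 1, 2
d = r₁ − r₂: -2, -2, 0, -5, 3, 5, 1
d²: 4, 4, 0, 25, 9, 25, 1; Σd² = 68
ρ = 1 − 6·68/(7·48) = 1 − 408/336 = -0.214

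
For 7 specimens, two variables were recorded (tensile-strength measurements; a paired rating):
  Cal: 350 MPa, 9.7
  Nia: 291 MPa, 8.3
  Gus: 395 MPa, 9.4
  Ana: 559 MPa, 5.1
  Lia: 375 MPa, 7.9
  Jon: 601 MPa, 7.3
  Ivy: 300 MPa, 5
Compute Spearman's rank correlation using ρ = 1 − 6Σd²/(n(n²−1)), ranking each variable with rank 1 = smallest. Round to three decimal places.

-0.179

Ranks of variable 1: 3, 1, 5, 6, 4, 7, 2
Ranks of variable 2: 7, 5, 6, 2, 4, 3, 1
d = r₁ − r₂: -4, -4, -1, 4, 0, 4, 1
d²: 16, 16, 1, 16, 0, 16, 1; Σd² = 66
ρ = 1 − 6·66/(7·48) = 1 − 396/336 = -0.179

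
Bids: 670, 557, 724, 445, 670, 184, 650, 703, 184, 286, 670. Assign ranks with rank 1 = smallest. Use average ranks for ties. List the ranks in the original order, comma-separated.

8, 5, 11, 4, 8, 1.5, 6, 10, 1.5, 3, 8

Sorted (ascending): 184, 184, 286, 445, 557, 650, 670, 670, 670, 703, 724
The 2 values of 184 occupy positions 1–2 → average rank (1+2)/2 = 1.5.
The 3 values of 670 occupy positions 7–9 → average rank 8.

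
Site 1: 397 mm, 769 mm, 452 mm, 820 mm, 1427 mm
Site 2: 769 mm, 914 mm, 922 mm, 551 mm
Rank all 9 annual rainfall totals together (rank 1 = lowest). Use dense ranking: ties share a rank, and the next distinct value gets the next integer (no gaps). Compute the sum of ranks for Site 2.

20

Sorted (ascending): 397, 452, 551, 769, 769, 820, 914, 922, 1427
The 2 values of 769 share dense rank 4.
Remaining distinct values take the next consecutive integers.
Site 2 values → pooled ranks: 769→4, 914→6, 922→7, 551→3
Rank sum = 4 + 6 + 7 + 3 = 20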